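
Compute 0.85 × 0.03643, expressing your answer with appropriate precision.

0.85 × 0.03643 = 0.0309655
Multiplication/division keeps the fewest significant figures: 0.85 → 2 s.f., 0.03643 → 4 s.f.; limit is 2.
Rounded to 2 significant figures: 3.1 × 10^-2.

3.1 × 10^-2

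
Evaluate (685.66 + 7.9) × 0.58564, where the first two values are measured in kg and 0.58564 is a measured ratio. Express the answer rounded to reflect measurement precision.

406.2 kg

685.66 kg + 7.9 kg = 693.56 kg; the sum is limited to 1 decimal place (4 s.f.).
Carrying full precision, 693.56 × 0.58564 = 406.1764784 kg; 0.58564 has 5 s.f., so the result keeps min(4, 5) = 4 s.f.
Rounded to 4 significant figures: 406.2 kg.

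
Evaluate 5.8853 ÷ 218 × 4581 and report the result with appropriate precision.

5.8853 ÷ 218 × 4581 = 123.672290367…
Multiplication/division keeps the fewest significant figures: 5.8853 → 5 s.f., 218 → 3 s.f., 4581 → 4 s.f.; limit is 3.
Rounded to 3 significant figures: 124.

124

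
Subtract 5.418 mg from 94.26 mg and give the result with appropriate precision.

88.84 mg

94.26 mg − 5.418 mg = 88.842 mg.
Addition/subtraction keeps the fewest decimal places: 94.26 → 2 decimal places, 5.418 → 3 decimal places; limit is 2.
Rounded to 2 decimal places: 88.84 mg.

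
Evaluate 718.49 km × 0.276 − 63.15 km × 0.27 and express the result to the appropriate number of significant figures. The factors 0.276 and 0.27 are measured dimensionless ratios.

181 km

718.49 × 0.276 = 198.30324 → 198 km (3 s.f., last digit at the 10^0 place).
63.15 × 0.27 = 17.0505 → 17 km (2 s.f., last digit at the 10^0 place).
Difference: 181.25274 km; keep the coarser place, 10^0.
Result: 181 km.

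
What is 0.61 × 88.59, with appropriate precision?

54

0.61 × 88.59 = 54.0399
Multiplication/division keeps the fewest significant figures: 0.61 → 2 s.f., 88.59 → 4 s.f.; limit is 2.
Rounded to 2 significant figures: 54.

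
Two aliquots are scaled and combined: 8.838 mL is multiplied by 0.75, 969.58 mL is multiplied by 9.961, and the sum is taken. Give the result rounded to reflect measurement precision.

9665 mL

8.838 × 0.75 = 6.6285 → 6.6 mL (2 s.f., last digit at the 10^-1 place).
969.58 × 9.961 = 9657.98638 → 9658 mL (4 s.f., last digit at the 10^0 place).
Sum: 9664.61488 mL; keep the coarser place, 10^0.
Result: 9665 mL.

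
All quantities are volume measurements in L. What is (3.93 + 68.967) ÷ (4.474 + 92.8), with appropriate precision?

7.49 × 10^-1

3.93 + 68.967 = 72.897, limited to 2 d.p. → 4 s.f.; 4.474 + 92.8 = 97.274, limited to 1 d.p. → 3 s.f.
Carrying full precision, 72.897 ÷ 97.274 = 0.749398606…; keep min(4, 3) = 3 s.f.
Rounded to 3 significant figures: 7.49 × 10^-1.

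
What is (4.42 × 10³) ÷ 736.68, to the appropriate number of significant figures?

6.00

(4.42 × 10³) ÷ 736.68 = 5.99989140468…
Multiplication/division keeps the fewest significant figures: 4.42 × 10³ → 3 s.f., 736.68 → 5 s.f.; limit is 3.
Rounded to 3 significant figures: 6.00.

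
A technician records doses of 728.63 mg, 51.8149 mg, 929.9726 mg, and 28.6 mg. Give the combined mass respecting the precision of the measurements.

1739.0 mg

728.63 mg + 51.8149 mg + 929.9726 mg + 28.6 mg = 1739.0175 mg.
Addition/subtraction keeps the fewest decimal places: 728.63 → 2 decimal places, 51.8149 → 4 decimal places, 929.9726 → 4 decimal places, 28.6 → 1 decimal place; limit is 1.
Rounded to 1 decimal place: 1739.0 mg.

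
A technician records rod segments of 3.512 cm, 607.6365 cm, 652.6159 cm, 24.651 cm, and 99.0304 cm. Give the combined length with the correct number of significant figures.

3.512 cm + 607.6365 cm + 652.6159 cm + 24.651 cm + 99.0304 cm = 1387.4458 cm.
Addition/subtraction keeps the fewest decimal places: 3.512 → 3 decimal places, 607.6365 → 4 decimal places, 652.6159 → 4 decimal places, 24.651 → 3 decimal places, 99.0304 → 4 decimal places; limit is 3.
Rounded to 3 decimal places: 1387.446 cm.

1387.446 cm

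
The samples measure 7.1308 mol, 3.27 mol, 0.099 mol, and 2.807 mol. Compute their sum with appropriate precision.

7.1308 mol + 3.27 mol + 0.099 mol + 2.807 mol = 13.3068 mol.
Addition/subtraction keeps the fewest decimal places: 7.1308 → 4 decimal places, 3.27 → 2 decimal places, 0.099 → 3 decimal places, 2.807 → 3 decimal places; limit is 2.
Rounded to 2 decimal places: 13.31 mol.

13.31 mol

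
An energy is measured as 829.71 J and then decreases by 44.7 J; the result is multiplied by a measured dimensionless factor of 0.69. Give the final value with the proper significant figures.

829.71 J − 44.7 J = 785.01 J; the difference is limited to 1 decimal place (4 s.f.).
Carrying full precision, 785.01 × 0.69 = 541.6569 J; 0.69 has 2 s.f., so the result keeps min(4, 2) = 2 s.f.
Rounded to 2 significant figures: 5.4 × 10^2 J.

5.4 × 10^2 J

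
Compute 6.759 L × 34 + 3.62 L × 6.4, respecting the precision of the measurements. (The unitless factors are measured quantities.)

2.5 × 10^2 L

6.759 × 34 = 229.806 → 2.3 × 10^2 L (2 s.f., last digit at the 10^1 place).
3.62 × 6.4 = 23.168 → 23 L (2 s.f., last digit at the 10^0 place).
Sum: 252.974 L; keep the coarser place, 10^1.
Result: 2.5 × 10^2 L.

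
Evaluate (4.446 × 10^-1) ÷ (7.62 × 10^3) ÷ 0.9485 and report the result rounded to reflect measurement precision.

(4.446 × 10^-1) ÷ (7.62 × 10^3) ÷ 0.9485 = 0.000061514450915…
Multiplication/division keeps the fewest significant figures: 4.446 × 10^-1 → 4 s.f., 7.62 × 10^3 → 3 s.f., 0.9485 → 4 s.f.; limit is 3.
Rounded to 3 significant figures: 6.15 × 10^-5.

6.15 × 10^-5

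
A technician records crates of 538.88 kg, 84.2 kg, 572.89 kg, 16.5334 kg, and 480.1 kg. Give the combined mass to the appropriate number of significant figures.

538.88 kg + 84.2 kg + 572.89 kg + 16.5334 kg + 480.1 kg = 1692.6034 kg.
Addition/subtraction keeps the fewest decimal places: 538.88 → 2 decimal places, 84.2 → 1 decimal place, 572.89 → 2 decimal places, 16.5334 → 4 decimal places, 480.1 → 1 decimal place; limit is 1.
Rounded to 1 decimal place: 1692.6 kg.

1692.6 kg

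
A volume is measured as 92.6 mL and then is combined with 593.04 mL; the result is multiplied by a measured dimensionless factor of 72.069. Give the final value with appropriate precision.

4.941 × 10^4 mL

92.6 mL + 593.04 mL = 685.64 mL; the sum is limited to 1 decimal place (4 s.f.).
Carrying full precision, 685.64 × 72.069 = 49413.38916 mL; 72.069 has 5 s.f., so the result keeps min(4, 5) = 4 s.f.
Rounded to 4 significant figures: 4.941 × 10^4 mL.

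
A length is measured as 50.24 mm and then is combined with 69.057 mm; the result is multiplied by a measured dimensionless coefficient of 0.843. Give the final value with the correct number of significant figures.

101 mm

50.24 mm + 69.057 mm = 119.297 mm; the sum is limited to 2 decimal places (5 s.f.).
Carrying full precision, 119.297 × 0.843 = 100.567371 mm; 0.843 has 3 s.f., so the result keeps min(5, 3) = 3 s.f.
Rounded to 3 significant figures: 101 mm.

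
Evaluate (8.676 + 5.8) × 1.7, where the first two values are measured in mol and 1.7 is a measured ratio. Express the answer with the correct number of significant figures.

8.676 mol + 5.8 mol = 14.476 mol; the sum is limited to 1 decimal place (3 s.f.).
Carrying full precision, 14.476 × 1.7 = 24.6092 mol; 1.7 has 2 s.f., so the result keeps min(3, 2) = 2 s.f.
Rounded to 2 significant figures: 25 mol.

25 mol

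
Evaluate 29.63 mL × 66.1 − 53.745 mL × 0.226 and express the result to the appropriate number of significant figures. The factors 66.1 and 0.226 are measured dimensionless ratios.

29.63 × 66.1 = 1958.543 → 1.96 × 10^3 mL (3 s.f., last digit at the 10^1 place).
53.745 × 0.226 = 12.14637 → 12.1 mL (3 s.f., last digit at the 10^-1 place).
Difference: 1946.39663 mL; keep the coarser place, 10^1.
Result: 1.95 × 10^3 mL.

1.95 × 10^3 mL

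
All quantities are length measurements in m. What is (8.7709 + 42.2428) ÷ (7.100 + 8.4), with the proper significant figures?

8.7709 + 42.2428 = 51.0137, limited to 4 d.p. → 6 s.f.; 7.100 + 8.4 = 15.500, limited to 1 d.p. → 3 s.f.
Carrying full precision, 51.0137 ÷ 15.500 = 3.29120645161…; keep min(6, 3) = 3 s.f.
Rounded to 3 significant figures: 3.29.

3.29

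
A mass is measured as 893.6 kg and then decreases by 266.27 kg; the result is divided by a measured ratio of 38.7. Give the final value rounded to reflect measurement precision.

16.2 kg

893.6 kg − 266.27 kg = 627.33 kg; the difference is limited to 1 decimal place (4 s.f.).
Carrying full precision, 627.33 ÷ 38.7 = 16.2100775194… kg; 38.7 has 3 s.f., so the result keeps min(4, 3) = 3 s.f.
Rounded to 3 significant figures: 16.2 kg.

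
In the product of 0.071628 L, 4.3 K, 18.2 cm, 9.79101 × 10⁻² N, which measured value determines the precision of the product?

0.071628 L → 5 s.f.; 4.3 K → 2 s.f.; 18.2 cm → 3 s.f.; 9.79101 × 10⁻² N → 6 s.f.
The fewest is 2 significant figures, from 4.3 K.

4.3 K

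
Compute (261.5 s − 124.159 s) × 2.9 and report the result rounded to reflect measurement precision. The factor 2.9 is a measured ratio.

4.0 × 10² s

261.5 s − 124.159 s = 137.341 s; the difference is limited to 1 decimal place (4 s.f.).
Carrying full precision, 137.341 × 2.9 = 398.2889 s; 2.9 has 2 s.f., so the result keeps min(4, 2) = 2 s.f.
Rounded to 2 significant figures: 4.0 × 10² s.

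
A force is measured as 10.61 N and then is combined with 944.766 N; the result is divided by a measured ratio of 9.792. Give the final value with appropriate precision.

97.57 N

10.61 N + 944.766 N = 955.376 N; the sum is limited to 2 decimal places (5 s.f.).
Carrying full precision, 955.376 ÷ 9.792 = 97.5669934641… N; 9.792 has 4 s.f., so the result keeps min(5, 4) = 4 s.f.
Rounded to 4 significant figures: 97.57 N.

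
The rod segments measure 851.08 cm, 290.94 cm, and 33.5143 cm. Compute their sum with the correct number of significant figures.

851.08 cm + 290.94 cm + 33.5143 cm = 1175.5343 cm.
Addition/subtraction keeps the fewest decimal places: 851.08 → 2 decimal places, 290.94 → 2 decimal places, 33.5143 → 4 decimal places; limit is 2.
Rounded to 2 decimal places: 1175.53 cm.

1175.53 cm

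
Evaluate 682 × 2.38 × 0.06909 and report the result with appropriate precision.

112

682 × 2.38 × 0.06909 = 112.1441244
Multiplication/division keeps the fewest significant figures: 682 → 3 s.f., 2.38 → 3 s.f., 0.06909 → 4 s.f.; limit is 3.
Rounded to 3 significant figures: 112.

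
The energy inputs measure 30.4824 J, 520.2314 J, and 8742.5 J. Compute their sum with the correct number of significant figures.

30.4824 J + 520.2314 J + 8742.5 J = 9293.2138 J.
Addition/subtraction keeps the fewest decimal places: 30.4824 → 4 decimal places, 520.2314 → 4 decimal places, 8742.5 → 1 decimal place; limit is 1.
Rounded to 1 decimal place: 9.2932 × 10³ J.

9.2932 × 10³ J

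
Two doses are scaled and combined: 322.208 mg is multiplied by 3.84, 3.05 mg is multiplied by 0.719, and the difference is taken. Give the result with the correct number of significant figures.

322.208 × 3.84 = 1237.27872 → 1.24 × 10^3 mg (3 s.f., last digit at the 10^1 place).
3.05 × 0.719 = 2.19295 → 2.19 mg (3 s.f., last digit at the 10^-2 place).
Difference: 1235.08577 mg; keep the coarser place, 10^1.
Result: 1.24 × 10^3 mg.

1.24 × 10^3 mg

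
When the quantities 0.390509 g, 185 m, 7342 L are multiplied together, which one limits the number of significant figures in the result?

0.390509 g → 6 s.f.; 185 m → 3 s.f.; 7342 L → 4 s.f.
The fewest is 3 significant figures, from 185 m.

185 m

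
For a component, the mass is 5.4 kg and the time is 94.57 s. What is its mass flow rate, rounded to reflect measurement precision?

0.057 kg/s

mass flow rate = 5.4 kg ÷ 94.57 s = 0.0571005604314… kg/s.
5.4 has 2 significant figures; 94.57 has 4.
Division/multiplication keeps the fewest: 2 significant figures.
Rounded: 0.057 kg/s.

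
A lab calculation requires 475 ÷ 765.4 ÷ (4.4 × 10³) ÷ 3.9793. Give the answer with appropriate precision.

475 ÷ 765.4 ÷ (4.4 × 10³) ÷ 3.9793 = 0.0000354442501818…
Multiplication/division keeps the fewest significant figures: 475 → 3 s.f., 765.4 → 4 s.f., 4.4 × 10³ → 2 s.f., 3.9793 → 5 s.f.; limit is 2.
Rounded to 2 significant figures: 3.5 × 10⁻⁵.

3.5 × 10⁻⁵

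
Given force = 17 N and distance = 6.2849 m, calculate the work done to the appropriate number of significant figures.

work done = 17 N × 6.2849 m = 106.8433 J.
17 has 2 significant figures; 6.2849 has 5.
Division/multiplication keeps the fewest: 2 significant figures.
Rounded: 1.1 × 10² J.

1.1 × 10² J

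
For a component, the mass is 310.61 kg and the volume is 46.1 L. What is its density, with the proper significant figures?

6.74 kg/L

density = 310.61 kg ÷ 46.1 L = 6.73774403471… kg/L.
310.61 has 5 significant figures; 46.1 has 3.
Division/multiplication keeps the fewest: 3 significant figures.
Rounded: 6.74 kg/L.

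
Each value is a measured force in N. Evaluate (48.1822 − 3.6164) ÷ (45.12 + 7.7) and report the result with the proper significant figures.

0.844

48.1822 − 3.6164 = 44.5658, limited to 4 d.p. → 6 s.f.; 45.12 + 7.7 = 52.82, limited to 1 d.p. → 3 s.f.
Carrying full precision, 44.5658 ÷ 52.82 = 0.843729647861…; keep min(6, 3) = 3 s.f.
Rounded to 3 significant figures: 0.844.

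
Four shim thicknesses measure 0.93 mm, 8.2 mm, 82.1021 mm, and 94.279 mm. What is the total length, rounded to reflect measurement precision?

185.5 mm

0.93 mm + 8.2 mm + 82.1021 mm + 94.279 mm = 185.5111 mm.
Addition/subtraction keeps the fewest decimal places: 0.93 → 2 decimal places, 8.2 → 1 decimal place, 82.1021 → 4 decimal places, 94.279 → 3 decimal places; limit is 1.
Rounded to 1 decimal place: 185.5 mm.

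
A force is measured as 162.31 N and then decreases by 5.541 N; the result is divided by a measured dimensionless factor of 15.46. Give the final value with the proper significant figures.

162.31 N − 5.541 N = 156.769 N; the difference is limited to 2 decimal places (5 s.f.).
Carrying full precision, 156.769 ÷ 15.46 = 10.140297542… N; 15.46 has 4 s.f., so the result keeps min(5, 4) = 4 s.f.
Rounded to 4 significant figures: 10.14 N.

10.14 N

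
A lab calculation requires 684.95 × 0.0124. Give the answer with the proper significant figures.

8.49

684.95 × 0.0124 = 8.49338
Multiplication/division keeps the fewest significant figures: 684.95 → 5 s.f., 0.0124 → 3 s.f.; limit is 3.
Rounded to 3 significant figures: 8.49.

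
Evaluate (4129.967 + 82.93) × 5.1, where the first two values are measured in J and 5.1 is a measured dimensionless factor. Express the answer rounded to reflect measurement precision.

4129.967 J + 82.93 J = 4212.897 J; the sum is limited to 2 decimal places (6 s.f.).
Carrying full precision, 4212.897 × 5.1 = 21485.7747 J; 5.1 has 2 s.f., so the result keeps min(6, 2) = 2 s.f.
Rounded to 2 significant figures: 2.1 × 10⁴ J.

2.1 × 10⁴ J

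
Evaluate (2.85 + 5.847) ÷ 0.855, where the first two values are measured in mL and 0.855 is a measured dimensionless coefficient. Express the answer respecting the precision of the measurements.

10.2 mL

2.85 mL + 5.847 mL = 8.697 mL; the sum is limited to 2 decimal places (3 s.f.).
Carrying full precision, 8.697 ÷ 0.855 = 10.1719298246… mL; 0.855 has 3 s.f., so the result keeps min(3, 3) = 3 s.f.
Rounded to 3 significant figures: 10.2 mL.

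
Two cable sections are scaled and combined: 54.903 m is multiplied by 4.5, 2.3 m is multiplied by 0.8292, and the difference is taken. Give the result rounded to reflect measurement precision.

54.903 × 4.5 = 247.0635 → 2.5 × 10^2 m (2 s.f., last digit at the 10^1 place).
2.3 × 0.8292 = 1.90716 → 1.9 m (2 s.f., last digit at the 10^-1 place).
Difference: 245.15634 m; keep the coarser place, 10^1.
Result: 2.5 × 10^2 m.

2.5 × 10^2 m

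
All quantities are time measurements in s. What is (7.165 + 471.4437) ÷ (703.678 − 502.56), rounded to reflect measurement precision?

7.165 + 471.4437 = 478.6087, limited to 3 d.p. → 6 s.f.; 703.678 − 502.56 = 201.118, limited to 2 d.p. → 5 s.f.
Carrying full precision, 478.6087 ÷ 201.118 = 2.37974074921…; keep min(6, 5) = 5 s.f.
Rounded to 5 significant figures: 2.3797.

2.3797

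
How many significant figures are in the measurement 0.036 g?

2

0.036: leading zeros are not significant.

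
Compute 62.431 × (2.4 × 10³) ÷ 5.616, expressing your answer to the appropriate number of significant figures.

2.7 × 10⁴

62.431 × (2.4 × 10³) ÷ 5.616 = 26679.9145299…
Multiplication/division keeps the fewest significant figures: 62.431 → 5 s.f., 2.4 × 10³ → 2 s.f., 5.616 → 4 s.f.; limit is 2.
Rounded to 2 significant figures: 2.7 × 10⁴.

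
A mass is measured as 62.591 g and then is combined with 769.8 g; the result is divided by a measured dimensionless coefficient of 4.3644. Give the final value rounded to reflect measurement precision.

62.591 g + 769.8 g = 832.391 g; the sum is limited to 1 decimal place (4 s.f.).
Carrying full precision, 832.391 ÷ 4.3644 = 190.722894327… g; 4.3644 has 5 s.f., so the result keeps min(4, 5) = 4 s.f.
Rounded to 4 significant figures: 190.7 g.

190.7 g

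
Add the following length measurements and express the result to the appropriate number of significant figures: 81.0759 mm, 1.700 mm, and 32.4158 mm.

115.192 mm

81.0759 mm + 1.700 mm + 32.4158 mm = 115.1917 mm.
Addition/subtraction keeps the fewest decimal places: 81.0759 → 4 decimal places, 1.700 → 3 decimal places, 32.4158 → 4 decimal places; limit is 3.
Rounded to 3 decimal places: 115.192 mm.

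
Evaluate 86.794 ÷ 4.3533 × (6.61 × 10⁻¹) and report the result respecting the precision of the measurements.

86.794 ÷ 4.3533 × (6.61 × 10⁻¹) = 13.1786998369…
Multiplication/division keeps the fewest significant figures: 86.794 → 5 s.f., 4.3533 → 5 s.f., 6.61 × 10⁻¹ → 3 s.f.; limit is 3.
Rounded to 3 significant figures: 13.2.

13.2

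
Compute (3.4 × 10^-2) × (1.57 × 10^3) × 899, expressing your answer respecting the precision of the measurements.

(3.4 × 10^-2) × (1.57 × 10^3) × 899 = 47988.62
Multiplication/division keeps the fewest significant figures: 3.4 × 10^-2 → 2 s.f., 1.57 × 10^3 → 3 s.f., 899 → 3 s.f.; limit is 2.
Rounded to 2 significant figures: 4.8 × 10^4.

4.8 × 10^4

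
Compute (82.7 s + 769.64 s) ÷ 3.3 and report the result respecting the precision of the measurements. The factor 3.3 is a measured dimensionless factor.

82.7 s + 769.64 s = 852.34 s; the sum is limited to 1 decimal place (4 s.f.).
Carrying full precision, 852.34 ÷ 3.3 = 258.284848485… s; 3.3 has 2 s.f., so the result keeps min(4, 2) = 2 s.f.
Rounded to 2 significant figures: 2.6 × 10^2 s.

2.6 × 10^2 s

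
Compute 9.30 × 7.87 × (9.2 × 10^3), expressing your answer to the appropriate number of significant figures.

9.30 × 7.87 × (9.2 × 10^3) = 673357.2
Multiplication/division keeps the fewest significant figures: 9.30 → 3 s.f., 7.87 → 3 s.f., 9.2 × 10^3 → 2 s.f.; limit is 2.
Rounded to 2 significant figures: 6.7 × 10^5.

6.7 × 10^5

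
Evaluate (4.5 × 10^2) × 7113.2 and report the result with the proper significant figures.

(4.5 × 10^2) × 7113.2 = 3200940
Multiplication/division keeps the fewest significant figures: 4.5 × 10^2 → 2 s.f., 7113.2 → 5 s.f.; limit is 2.
Rounded to 2 significant figures: 3.2 × 10^6.

3.2 × 10^6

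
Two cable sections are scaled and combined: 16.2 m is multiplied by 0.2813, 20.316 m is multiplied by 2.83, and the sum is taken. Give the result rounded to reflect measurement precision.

62.1 m

16.2 × 0.2813 = 4.55706 → 4.56 m (3 s.f., last digit at the 10^-2 place).
20.316 × 2.83 = 57.49428 → 57.5 m (3 s.f., last digit at the 10^-1 place).
Sum: 62.05134 m; keep the coarser place, 10^-1.
Result: 62.1 m.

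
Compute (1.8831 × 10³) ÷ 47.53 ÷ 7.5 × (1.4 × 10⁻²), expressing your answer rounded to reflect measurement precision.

0.074

(1.8831 × 10³) ÷ 47.53 ÷ 7.5 × (1.4 × 10⁻²) = 0.0739558173785…
Multiplication/division keeps the fewest significant figures: 1.8831 × 10³ → 5 s.f., 47.53 → 4 s.f., 7.5 → 2 s.f., 1.4 × 10⁻² → 2 s.f.; limit is 2.
Rounded to 2 significant figures: 0.074.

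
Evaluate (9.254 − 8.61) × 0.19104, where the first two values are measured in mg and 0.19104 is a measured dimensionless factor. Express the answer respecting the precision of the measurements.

1.2 × 10^-1 mg

9.254 mg − 8.61 mg = 0.644 mg; the difference is limited to 2 decimal places (2 s.f.).
Carrying full precision, 0.644 × 0.19104 = 0.12302976 mg; 0.19104 has 5 s.f., so the result keeps min(2, 5) = 2 s.f.
Rounded to 2 significant figures: 1.2 × 10^-1 mg.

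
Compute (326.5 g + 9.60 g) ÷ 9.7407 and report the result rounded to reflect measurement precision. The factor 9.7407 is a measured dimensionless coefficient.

326.5 g + 9.60 g = 336.10 g; the sum is limited to 1 decimal place (4 s.f.).
Carrying full precision, 336.10 ÷ 9.7407 = 34.5047070539… g; 9.7407 has 5 s.f., so the result keeps min(4, 5) = 4 s.f.
Rounded to 4 significant figures: 34.50 g.

34.50 g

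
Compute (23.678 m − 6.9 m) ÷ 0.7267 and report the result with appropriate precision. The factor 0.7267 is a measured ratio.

23.678 m − 6.9 m = 16.778 m; the difference is limited to 1 decimal place (3 s.f.).
Carrying full precision, 16.778 ÷ 0.7267 = 23.0879317463… m; 0.7267 has 4 s.f., so the result keeps min(3, 4) = 3 s.f.
Rounded to 3 significant figures: 23.1 m.

23.1 m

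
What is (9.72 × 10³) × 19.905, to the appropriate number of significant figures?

(9.72 × 10³) × 19.905 = 193476.6
Multiplication/division keeps the fewest significant figures: 9.72 × 10³ → 3 s.f., 19.905 → 5 s.f.; limit is 3.
Rounded to 3 significant figures: 1.93 × 10⁵.

1.93 × 10⁵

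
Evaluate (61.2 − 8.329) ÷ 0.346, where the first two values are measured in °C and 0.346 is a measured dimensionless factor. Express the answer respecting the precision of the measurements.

153 °C

61.2 °C − 8.329 °C = 52.871 °C; the difference is limited to 1 decimal place (3 s.f.).
Carrying full precision, 52.871 ÷ 0.346 = 152.806358382… °C; 0.346 has 3 s.f., so the result keeps min(3, 3) = 3 s.f.
Rounded to 3 significant figures: 153 °C.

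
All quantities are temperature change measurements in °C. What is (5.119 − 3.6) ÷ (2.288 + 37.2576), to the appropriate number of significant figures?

0.038

5.119 − 3.6 = 1.519, limited to 1 d.p. → 2 s.f.; 2.288 + 37.2576 = 39.5456, limited to 3 d.p. → 5 s.f.
Carrying full precision, 1.519 ÷ 39.5456 = 0.0384113529697…; keep min(2, 5) = 2 s.f.
Rounded to 2 significant figures: 0.038.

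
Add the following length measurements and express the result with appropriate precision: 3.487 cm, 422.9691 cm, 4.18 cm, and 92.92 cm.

523.56 cm

3.487 cm + 422.9691 cm + 4.18 cm + 92.92 cm = 523.5561 cm.
Addition/subtraction keeps the fewest decimal places: 3.487 → 3 decimal places, 422.9691 → 4 decimal places, 4.18 → 2 decimal places, 92.92 → 2 decimal places; limit is 2.
Rounded to 2 decimal places: 523.56 cm.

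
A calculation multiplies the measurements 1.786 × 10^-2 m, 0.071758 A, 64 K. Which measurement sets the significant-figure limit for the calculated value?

1.786 × 10^-2 m → 4 s.f.; 0.071758 A → 5 s.f.; 64 K → 2 s.f.
The fewest is 2 significant figures, from 64 K.

64 K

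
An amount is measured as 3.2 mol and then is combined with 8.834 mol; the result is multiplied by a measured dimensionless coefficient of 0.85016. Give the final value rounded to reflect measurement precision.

3.2 mol + 8.834 mol = 12.034 mol; the sum is limited to 1 decimal place (3 s.f.).
Carrying full precision, 12.034 × 0.85016 = 10.23082544 mol; 0.85016 has 5 s.f., so the result keeps min(3, 5) = 3 s.f.
Rounded to 3 significant figures: 10.2 mol.

10.2 mol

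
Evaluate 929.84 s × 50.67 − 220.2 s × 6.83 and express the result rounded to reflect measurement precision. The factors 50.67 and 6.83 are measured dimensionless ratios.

929.84 × 50.67 = 47114.9928 → 4.711 × 10^4 s (4 s.f., last digit at the 10^1 place).
220.2 × 6.83 = 1503.966 → 1.50 × 10^3 s (3 s.f., last digit at the 10^1 place).
Difference: 45611.0268 s; keep the coarser place, 10^1.
Result: 4.561 × 10^4 s.

4.561 × 10^4 s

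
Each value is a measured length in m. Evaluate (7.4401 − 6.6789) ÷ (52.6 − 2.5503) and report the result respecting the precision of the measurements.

7.4401 − 6.6789 = 0.7612, limited to 4 d.p. → 4 s.f.; 52.6 − 2.5503 = 50.0497, limited to 1 d.p. → 3 s.f.
Carrying full precision, 0.7612 ÷ 50.0497 = 0.0152088823709…; keep min(4, 3) = 3 s.f.
Rounded to 3 significant figures: 0.0152.

0.0152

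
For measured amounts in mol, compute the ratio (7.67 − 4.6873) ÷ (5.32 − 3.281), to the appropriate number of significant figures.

7.67 − 4.6873 = 2.9827, limited to 2 d.p. → 3 s.f.; 5.32 − 3.281 = 2.039, limited to 2 d.p. → 3 s.f.
Carrying full precision, 2.9827 ÷ 2.039 = 1.46282491417…; keep min(3, 3) = 3 s.f.
Rounded to 3 significant figures: 1.46.

1.46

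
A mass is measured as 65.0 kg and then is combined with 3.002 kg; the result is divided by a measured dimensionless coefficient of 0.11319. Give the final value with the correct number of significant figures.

6.01 × 10² kg

65.0 kg + 3.002 kg = 68.002 kg; the sum is limited to 1 decimal place (3 s.f.).
Carrying full precision, 68.002 ÷ 0.11319 = 600.777453839… kg; 0.11319 has 5 s.f., so the result keeps min(3, 5) = 3 s.f.
Rounded to 3 significant figures: 6.01 × 10² kg.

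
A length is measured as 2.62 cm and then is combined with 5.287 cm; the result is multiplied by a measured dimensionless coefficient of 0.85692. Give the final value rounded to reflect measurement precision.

6.78 cm

2.62 cm + 5.287 cm = 7.907 cm; the sum is limited to 2 decimal places (3 s.f.).
Carrying full precision, 7.907 × 0.85692 = 6.77566644 cm; 0.85692 has 5 s.f., so the result keeps min(3, 5) = 3 s.f.
Rounded to 3 significant figures: 6.78 cm.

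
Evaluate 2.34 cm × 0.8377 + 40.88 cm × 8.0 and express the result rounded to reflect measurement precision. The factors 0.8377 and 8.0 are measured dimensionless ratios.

3.3 × 10² cm

2.34 × 0.8377 = 1.960218 → 1.96 cm (3 s.f., last digit at the 10^-2 place).
40.88 × 8.0 = 327.04 → 3.3 × 10² cm (2 s.f., last digit at the 10^1 place).
Sum: 329.000218 cm; keep the coarser place, 10^1.
Result: 3.3 × 10² cm.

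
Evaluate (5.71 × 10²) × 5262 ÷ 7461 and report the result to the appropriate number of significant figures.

403

(5.71 × 10²) × 5262 ÷ 7461 = 402.707679936…
Multiplication/division keeps the fewest significant figures: 5.71 × 10² → 3 s.f., 5262 → 4 s.f., 7461 → 4 s.f.; limit is 3.
Rounded to 3 significant figures: 403.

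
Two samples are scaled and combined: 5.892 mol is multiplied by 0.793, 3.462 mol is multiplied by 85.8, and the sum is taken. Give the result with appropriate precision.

302 mol

5.892 × 0.793 = 4.672356 → 4.67 mol (3 s.f., last digit at the 10^-2 place).
3.462 × 85.8 = 297.0396 → 297 mol (3 s.f., last digit at the 10^0 place).
Sum: 301.711956 mol; keep the coarser place, 10^0.
Result: 302 mol.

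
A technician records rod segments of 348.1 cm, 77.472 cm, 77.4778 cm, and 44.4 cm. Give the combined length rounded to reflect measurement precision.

348.1 cm + 77.472 cm + 77.4778 cm + 44.4 cm = 547.4498 cm.
Addition/subtraction keeps the fewest decimal places: 348.1 → 1 decimal place, 77.472 → 3 decimal places, 77.4778 → 4 decimal places, 44.4 → 1 decimal place; limit is 1.
Rounded to 1 decimal place: 547.4 cm.

547.4 cm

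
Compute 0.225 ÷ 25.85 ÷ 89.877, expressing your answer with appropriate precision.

9.68 × 10^-5

0.225 ÷ 25.85 ÷ 89.877 = 0.0000968441525146…
Multiplication/division keeps the fewest significant figures: 0.225 → 3 s.f., 25.85 → 4 s.f., 89.877 → 5 s.f.; limit is 3.
Rounded to 3 significant figures: 9.68 × 10^-5.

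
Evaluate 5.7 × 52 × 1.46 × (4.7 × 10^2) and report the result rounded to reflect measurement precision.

2.0 × 10^5

5.7 × 52 × 1.46 × (4.7 × 10^2) = 203389.68
Multiplication/division keeps the fewest significant figures: 5.7 → 2 s.f., 52 → 2 s.f., 1.46 → 3 s.f., 4.7 × 10^2 → 2 s.f.; limit is 2.
Rounded to 2 significant figures: 2.0 × 10^5.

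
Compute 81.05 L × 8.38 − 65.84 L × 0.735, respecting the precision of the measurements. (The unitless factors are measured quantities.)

631 L

81.05 × 8.38 = 679.199 → 679 L (3 s.f., last digit at the 10^0 place).
65.84 × 0.735 = 48.3924 → 48.4 L (3 s.f., last digit at the 10^-1 place).
Difference: 630.8066 L; keep the coarser place, 10^0.
Result: 631 L.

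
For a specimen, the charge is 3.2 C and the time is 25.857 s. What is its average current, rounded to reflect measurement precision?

average current = 3.2 C ÷ 25.857 s = 0.123757589821… A.
3.2 has 2 significant figures; 25.857 has 5.
Division/multiplication keeps the fewest: 2 significant figures.
Rounded: 0.12 A.

0.12 A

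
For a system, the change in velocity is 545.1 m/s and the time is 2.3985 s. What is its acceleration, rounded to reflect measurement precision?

acceleration = 545.1 m/s ÷ 2.3985 s = 227.267041901… m/s².
545.1 has 4 significant figures; 2.3985 has 5.
Division/multiplication keeps the fewest: 4 significant figures.
Rounded: 227.3 m/s².

227.3 m/s²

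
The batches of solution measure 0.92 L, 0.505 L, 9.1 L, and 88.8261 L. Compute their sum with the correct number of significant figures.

99.4 L

0.92 L + 0.505 L + 9.1 L + 88.8261 L = 99.3511 L.
Addition/subtraction keeps the fewest decimal places: 0.92 → 2 decimal places, 0.505 → 3 decimal places, 9.1 → 1 decimal place, 88.8261 → 4 decimal places; limit is 1.
Rounded to 1 decimal place: 99.4 L.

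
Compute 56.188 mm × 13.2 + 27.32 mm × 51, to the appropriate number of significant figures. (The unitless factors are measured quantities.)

2.1 × 10³ mm

56.188 × 13.2 = 741.6816 → 742 mm (3 s.f., last digit at the 10^0 place).
27.32 × 51 = 1393.32 → 1.4 × 10³ mm (2 s.f., last digit at the 10^2 place).
Sum: 2135.0016 mm; keep the coarser place, 10^2.
Result: 2.1 × 10³ mm.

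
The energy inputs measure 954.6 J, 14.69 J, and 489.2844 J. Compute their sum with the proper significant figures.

1458.6 J

954.6 J + 14.69 J + 489.2844 J = 1458.5744 J.
Addition/subtraction keeps the fewest decimal places: 954.6 → 1 decimal place, 14.69 → 2 decimal places, 489.2844 → 4 decimal places; limit is 1.
Rounded to 1 decimal place: 1458.6 J.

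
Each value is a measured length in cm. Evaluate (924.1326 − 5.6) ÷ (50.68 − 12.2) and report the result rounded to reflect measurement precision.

23.9

924.1326 − 5.6 = 918.5326, limited to 1 d.p. → 4 s.f.; 50.68 − 12.2 = 38.48, limited to 1 d.p. → 3 s.f.
Carrying full precision, 918.5326 ÷ 38.48 = 23.8703898129…; keep min(4, 3) = 3 s.f.
Rounded to 3 significant figures: 23.9.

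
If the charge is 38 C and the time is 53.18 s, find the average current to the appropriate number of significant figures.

7.1 × 10⁻¹ A

average current = 38 C ÷ 53.18 s = 0.714554343738… A.
38 has 2 significant figures; 53.18 has 4.
Division/multiplication keeps the fewest: 2 significant figures.
Rounded: 7.1 × 10⁻¹ A.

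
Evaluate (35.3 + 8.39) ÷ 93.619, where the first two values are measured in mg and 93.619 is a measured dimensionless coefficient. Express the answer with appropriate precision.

4.67 × 10^-1 mg

35.3 mg + 8.39 mg = 43.69 mg; the sum is limited to 1 decimal place (3 s.f.).
Carrying full precision, 43.69 ÷ 93.619 = 0.466678772471… mg; 93.619 has 5 s.f., so the result keeps min(3, 5) = 3 s.f.
Rounded to 3 significant figures: 4.67 × 10^-1 mg.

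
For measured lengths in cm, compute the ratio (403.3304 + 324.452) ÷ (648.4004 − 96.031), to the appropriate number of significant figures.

1.31756

403.3304 + 324.452 = 727.7824, limited to 3 d.p. → 6 s.f.; 648.4004 − 96.031 = 552.3694, limited to 3 d.p. → 6 s.f.
Carrying full precision, 727.7824 ÷ 552.3694 = 1.31756465872…; keep min(6, 6) = 6 s.f.
Rounded to 6 significant figures: 1.31756.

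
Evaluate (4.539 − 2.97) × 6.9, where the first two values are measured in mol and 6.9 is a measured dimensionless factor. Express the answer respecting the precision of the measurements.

11 mol

4.539 mol − 2.97 mol = 1.569 mol; the difference is limited to 2 decimal places (3 s.f.).
Carrying full precision, 1.569 × 6.9 = 10.8261 mol; 6.9 has 2 s.f., so the result keeps min(3, 2) = 2 s.f.
Rounded to 2 significant figures: 11 mol.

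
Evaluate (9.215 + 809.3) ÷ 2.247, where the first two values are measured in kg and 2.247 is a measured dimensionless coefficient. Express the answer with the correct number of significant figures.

364.3 kg

9.215 kg + 809.3 kg = 818.515 kg; the sum is limited to 1 decimal place (4 s.f.).
Carrying full precision, 818.515 ÷ 2.247 = 364.270137962… kg; 2.247 has 4 s.f., so the result keeps min(4, 4) = 4 s.f.
Rounded to 4 significant figures: 364.3 kg.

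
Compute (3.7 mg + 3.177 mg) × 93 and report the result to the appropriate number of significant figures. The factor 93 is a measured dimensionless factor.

3.7 mg + 3.177 mg = 6.877 mg; the sum is limited to 1 decimal place (2 s.f.).
Carrying full precision, 6.877 × 93 = 639.561 mg; 93 has 2 s.f., so the result keeps min(2, 2) = 2 s.f.
Rounded to 2 significant figures: 6.4 × 10^2 mg.

6.4 × 10^2 mg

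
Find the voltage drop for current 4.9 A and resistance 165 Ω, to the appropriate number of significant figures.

voltage drop = 4.9 A × 165 Ω = 808.5 V.
4.9 has 2 significant figures; 165 has 3.
Division/multiplication keeps the fewest: 2 significant figures.
Rounded: 8.1 × 10² V.

8.1 × 10² V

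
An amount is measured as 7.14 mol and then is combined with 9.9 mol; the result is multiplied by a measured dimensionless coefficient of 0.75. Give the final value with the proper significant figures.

13 mol

7.14 mol + 9.9 mol = 17.04 mol; the sum is limited to 1 decimal place (3 s.f.).
Carrying full precision, 17.04 × 0.75 = 12.78 mol; 0.75 has 2 s.f., so the result keeps min(3, 2) = 2 s.f.
Rounded to 2 significant figures: 13 mol.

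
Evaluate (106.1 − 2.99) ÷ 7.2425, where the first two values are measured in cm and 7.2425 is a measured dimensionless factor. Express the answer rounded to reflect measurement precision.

106.1 cm − 2.99 cm = 103.11 cm; the difference is limited to 1 decimal place (4 s.f.).
Carrying full precision, 103.11 ÷ 7.2425 = 14.2367966862… cm; 7.2425 has 5 s.f., so the result keeps min(4, 5) = 4 s.f.
Rounded to 4 significant figures: 14.24 cm.

14.24 cm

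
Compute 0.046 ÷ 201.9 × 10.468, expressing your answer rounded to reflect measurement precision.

0.046 ÷ 201.9 × 10.468 = 0.00238498266469…
Multiplication/division keeps the fewest significant figures: 0.046 → 2 s.f., 201.9 → 4 s.f., 10.468 → 5 s.f.; limit is 2.
Rounded to 2 significant figures: 0.0024.

0.0024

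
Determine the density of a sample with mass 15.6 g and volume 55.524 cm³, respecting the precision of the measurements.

0.281 g/cm³

density = 15.6 g ÷ 55.524 cm³ = 0.280959585044… g/cm³.
15.6 has 3 significant figures; 55.524 has 5.
Division/multiplication keeps the fewest: 3 significant figures.
Rounded: 0.281 g/cm³.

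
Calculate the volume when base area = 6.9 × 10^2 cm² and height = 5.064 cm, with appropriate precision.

volume = 6.9 × 10^2 cm² × 5.064 cm = 3494.16 cm³.
6.9 × 10^2 has 2 significant figures; 5.064 has 4.
Division/multiplication keeps the fewest: 2 significant figures.
Rounded: 3.5 × 10^3 cm³.

3.5 × 10^3 cm³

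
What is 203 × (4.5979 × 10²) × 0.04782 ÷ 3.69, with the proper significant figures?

203 × (4.5979 × 10²) × 0.04782 ÷ 3.69 = 1209.59160797…
Multiplication/division keeps the fewest significant figures: 203 → 3 s.f., 4.5979 × 10² → 5 s.f., 0.04782 → 4 s.f., 3.69 → 3 s.f.; limit is 3.
Rounded to 3 significant figures: 1.21 × 10³.

1.21 × 10³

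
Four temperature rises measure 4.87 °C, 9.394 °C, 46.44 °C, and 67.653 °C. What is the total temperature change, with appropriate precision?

128.36 °C

4.87 °C + 9.394 °C + 46.44 °C + 67.653 °C = 128.357 °C.
Addition/subtraction keeps the fewest decimal places: 4.87 → 2 decimal places, 9.394 → 3 decimal places, 46.44 → 2 decimal places, 67.653 → 3 decimal places; limit is 2.
Rounded to 2 decimal places: 128.36 °C.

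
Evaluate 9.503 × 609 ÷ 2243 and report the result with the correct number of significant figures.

9.503 × 609 ÷ 2243 = 2.58017253678…
Multiplication/division keeps the fewest significant figures: 9.503 → 4 s.f., 609 → 3 s.f., 2243 → 4 s.f.; limit is 3.
Rounded to 3 significant figures: 2.58.

2.58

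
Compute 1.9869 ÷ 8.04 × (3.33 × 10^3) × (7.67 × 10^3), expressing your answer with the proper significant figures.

6.31 × 10^6

1.9869 ÷ 8.04 × (3.33 × 10^3) × (7.67 × 10^3) = 6311891.98881…
Multiplication/division keeps the fewest significant figures: 1.9869 → 5 s.f., 8.04 → 3 s.f., 3.33 × 10^3 → 3 s.f., 7.67 × 10^3 → 3 s.f.; limit is 3.
Rounded to 3 significant figures: 6.31 × 10^6.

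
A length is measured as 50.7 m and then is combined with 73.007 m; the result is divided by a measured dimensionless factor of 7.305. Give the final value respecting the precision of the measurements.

16.93 m

50.7 m + 73.007 m = 123.707 m; the sum is limited to 1 decimal place (4 s.f.).
Carrying full precision, 123.707 ÷ 7.305 = 16.9345653662… m; 7.305 has 4 s.f., so the result keeps min(4, 4) = 4 s.f.
Rounded to 4 significant figures: 16.93 m.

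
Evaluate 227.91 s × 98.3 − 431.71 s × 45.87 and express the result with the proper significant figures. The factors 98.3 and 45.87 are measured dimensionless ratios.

227.91 × 98.3 = 22403.553 → 2.24 × 10^4 s (3 s.f., last digit at the 10^2 place).
431.71 × 45.87 = 19802.5377 → 1.980 × 10^4 s (4 s.f., last digit at the 10^1 place).
Difference: 2601.0153 s; keep the coarser place, 10^2.
Result: 2.6 × 10^3 s.

2.6 × 10^3 s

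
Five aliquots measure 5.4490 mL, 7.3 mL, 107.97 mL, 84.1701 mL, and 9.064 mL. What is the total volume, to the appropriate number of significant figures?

214.0 mL

5.4490 mL + 7.3 mL + 107.97 mL + 84.1701 mL + 9.064 mL = 213.9531 mL.
Addition/subtraction keeps the fewest decimal places: 5.4490 → 4 decimal places, 7.3 → 1 decimal place, 107.97 → 2 decimal places, 84.1701 → 4 decimal places, 9.064 → 3 decimal places; limit is 1.
Rounded to 1 decimal place: 214.0 mL.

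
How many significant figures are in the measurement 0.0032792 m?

5

0.0032792: leading zeros are not significant.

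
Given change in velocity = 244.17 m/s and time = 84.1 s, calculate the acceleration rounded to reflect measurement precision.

acceleration = 244.17 m/s ÷ 84.1 s = 2.9033293698… m/s².
244.17 has 5 significant figures; 84.1 has 3.
Division/multiplication keeps the fewest: 3 significant figures.
Rounded: 2.90 m/s².

2.90 m/s²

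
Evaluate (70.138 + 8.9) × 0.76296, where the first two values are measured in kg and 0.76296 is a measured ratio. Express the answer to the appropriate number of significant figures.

70.138 kg + 8.9 kg = 79.038 kg; the sum is limited to 1 decimal place (3 s.f.).
Carrying full precision, 79.038 × 0.76296 = 60.30283248 kg; 0.76296 has 5 s.f., so the result keeps min(3, 5) = 3 s.f.
Rounded to 3 significant figures: 60.3 kg.

60.3 kg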